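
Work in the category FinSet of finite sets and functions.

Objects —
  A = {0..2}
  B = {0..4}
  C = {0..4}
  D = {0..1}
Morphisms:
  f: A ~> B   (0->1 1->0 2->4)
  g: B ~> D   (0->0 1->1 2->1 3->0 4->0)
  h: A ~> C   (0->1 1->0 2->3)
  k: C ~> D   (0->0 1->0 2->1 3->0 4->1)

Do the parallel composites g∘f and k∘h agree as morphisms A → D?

Answer: DOES NOT COMMUTE

Work:
Along f;g (path 1):
  0 f~>1 g~>1
  1 f~>0 g~>0
  2 f~>4 g~>0
  result₁ = (0->1 1->0 2->0)
Along h;k (path 2):
  0 h~>1 k~>0
  1 h~>0 k~>0
  2 h~>3 k~>0
  result₂ = (0->0 1->0 2->0)
Equal? distinct morphisms ✗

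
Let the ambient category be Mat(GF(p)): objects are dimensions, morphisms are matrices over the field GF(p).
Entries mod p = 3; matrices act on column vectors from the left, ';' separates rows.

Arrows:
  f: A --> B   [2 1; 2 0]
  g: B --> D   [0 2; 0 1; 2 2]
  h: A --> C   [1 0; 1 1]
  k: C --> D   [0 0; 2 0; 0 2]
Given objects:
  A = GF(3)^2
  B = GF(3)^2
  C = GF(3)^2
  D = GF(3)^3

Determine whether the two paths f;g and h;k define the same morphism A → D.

Answer: DOES NOT COMMUTE

Work:
1) trace f;g:
  e0=⟨1,0⟩ f-->⟨2,2⟩ g-->⟨1,2,2⟩
  e1=⟨0,1⟩ f-->⟨1,0⟩ g-->⟨0,0,2⟩
  composite₁ = [1 0; 2 0; 2 2]
2) trace h;k:
  e0=⟨1,0⟩ h-->⟨1,1⟩ k-->⟨0,2,2⟩
  e1=⟨0,1⟩ h-->⟨0,1⟩ k-->⟨0,0,2⟩
  composite₂ = [0 0; 2 0; 2 2]
Equal? distinct morphisms ✗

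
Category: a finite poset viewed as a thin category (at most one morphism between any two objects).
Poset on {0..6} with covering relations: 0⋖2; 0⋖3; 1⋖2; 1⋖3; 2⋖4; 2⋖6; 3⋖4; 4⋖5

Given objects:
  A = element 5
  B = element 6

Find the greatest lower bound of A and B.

Lower bounds of A=5 and B=6: {0,1,2}
  0 ≤ 2
  1 ≤ 2
  2 ≤ 2
glb = 2

Answer: A∧B = 2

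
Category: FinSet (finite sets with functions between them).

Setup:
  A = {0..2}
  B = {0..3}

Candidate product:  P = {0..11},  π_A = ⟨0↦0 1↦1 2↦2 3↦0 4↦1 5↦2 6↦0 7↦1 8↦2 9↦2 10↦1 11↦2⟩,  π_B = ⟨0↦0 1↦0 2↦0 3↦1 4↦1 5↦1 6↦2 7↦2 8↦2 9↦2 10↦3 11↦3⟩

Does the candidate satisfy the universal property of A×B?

|A|·|B| = 3·4 = 12;  |P| = 12
Check the pairing map k ↦ (π_A(k), π_B(k)):
  0 ↦ (0,0)
  1 ↦ (1,0)
  2 ↦ (2,0)
  3 ↦ (0,1)
  4 ↦ (1,1)
  5 ↦ (2,1)
  6 ↦ (0,2)
  7 ↦ (1,2)
  8 ↦ (2,2)
  9 ↦ (2,2)  ✗ repeats pair of k=8
  10 ↦ (1,3)
  11 ↦ (2,3)
distinct pairs in image: 11 / 12 needed
  → (2,2) hit at k=8 and k=9

Answer: NOT A VALID PRODUCT — duplicate pair at indices 8,9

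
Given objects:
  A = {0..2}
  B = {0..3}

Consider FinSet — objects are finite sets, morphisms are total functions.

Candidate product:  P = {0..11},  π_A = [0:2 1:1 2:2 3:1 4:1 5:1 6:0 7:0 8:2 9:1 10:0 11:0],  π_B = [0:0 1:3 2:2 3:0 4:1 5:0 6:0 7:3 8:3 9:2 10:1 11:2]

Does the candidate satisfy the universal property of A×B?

|A|·|B| = 3·4 = 12;  |P| = 12
Check the pairing map k ↦ (π_A(k), π_B(k)):
  0 : (2,0)
  1 : (1,3)
  2 : (2,2)
  3 : (1,0)
  4 : (1,1)
  5 : (1,0)  ✗ repeats pair of k=3
  6 : (0,0)
  7 : (0,3)
  8 : (2,3)
  9 : (1,2)
  10 : (0,1)
  11 : (0,2)
distinct pairs in image: 11 / 12 needed
  → (1,0) hit at k=3 and k=5

Answer: NOT A VALID PRODUCT — duplicate pair at indices 3,5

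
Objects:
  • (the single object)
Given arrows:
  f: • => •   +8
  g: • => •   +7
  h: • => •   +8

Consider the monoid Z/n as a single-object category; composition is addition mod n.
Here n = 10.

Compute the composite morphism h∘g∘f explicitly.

  0 +8≡8 +7≡5 +8≡3  (mod 10)
composite: +3

Answer: +3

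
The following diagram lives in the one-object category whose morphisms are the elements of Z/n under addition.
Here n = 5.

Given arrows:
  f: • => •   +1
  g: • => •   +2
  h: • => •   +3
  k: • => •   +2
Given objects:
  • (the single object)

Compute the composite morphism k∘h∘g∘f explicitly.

Answer: +3

Trace:
  0 +1≡1 +2≡3 +3≡1 +2≡3  (mod 5)
result: +3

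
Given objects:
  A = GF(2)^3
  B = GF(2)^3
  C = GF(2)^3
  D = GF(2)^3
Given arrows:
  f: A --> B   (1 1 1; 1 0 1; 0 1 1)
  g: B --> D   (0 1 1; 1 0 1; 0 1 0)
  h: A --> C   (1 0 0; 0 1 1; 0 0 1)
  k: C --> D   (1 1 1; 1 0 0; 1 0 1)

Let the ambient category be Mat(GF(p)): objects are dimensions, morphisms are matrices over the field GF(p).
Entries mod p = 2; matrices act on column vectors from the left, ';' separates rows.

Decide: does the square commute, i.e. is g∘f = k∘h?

Path 1 = f;g:
  e0=(1,0,0) f-->(1,1,0) g-->(1,1,1)
  e1=(0,1,0) f-->(1,0,1) g-->(1,0,0)
  e2=(0,0,1) f-->(1,1,1) g-->(0,0,1)
  ⟦path⟧₁ = (1 1 0; 1 0 0; 1 0 1)
Path 2 = h;k:
  e0=(1,0,0) h-->(1,0,0) k-->(1,1,1)
  e1=(0,1,0) h-->(0,1,0) k-->(1,0,0)
  e2=(0,0,1) h-->(0,1,1) k-->(0,0,1)
  ⟦path⟧₂ = (1 1 0; 1 0 0; 1 0 1)
Equal? same morphism ✓

Answer: COMMUTES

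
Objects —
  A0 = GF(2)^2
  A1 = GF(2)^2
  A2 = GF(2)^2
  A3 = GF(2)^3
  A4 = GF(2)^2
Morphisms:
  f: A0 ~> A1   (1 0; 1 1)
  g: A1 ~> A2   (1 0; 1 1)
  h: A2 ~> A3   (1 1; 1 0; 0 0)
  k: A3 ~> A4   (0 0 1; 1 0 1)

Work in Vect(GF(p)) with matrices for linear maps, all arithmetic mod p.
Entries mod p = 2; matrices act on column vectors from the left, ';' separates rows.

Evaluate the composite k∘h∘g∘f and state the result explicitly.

Answer: (0 0; 1 1)

Work:
  e0=(1,0) f~>(1,1) g~>(1,0) h~>(1,1,0) k~>(0,1)
  e1=(0,1) f~>(0,1) g~>(0,1) h~>(1,0,0) k~>(0,1)
composite: (0 0; 1 1)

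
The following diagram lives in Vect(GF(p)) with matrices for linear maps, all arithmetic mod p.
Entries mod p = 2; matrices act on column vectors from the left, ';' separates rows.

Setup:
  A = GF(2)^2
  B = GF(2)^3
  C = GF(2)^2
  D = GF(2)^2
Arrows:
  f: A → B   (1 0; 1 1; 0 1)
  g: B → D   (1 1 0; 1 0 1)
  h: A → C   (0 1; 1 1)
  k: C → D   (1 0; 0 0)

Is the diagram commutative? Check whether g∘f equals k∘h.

Answer: DOES NOT COMMUTE

Trace:
Path 1 = f;g:
  e0=[1,0] f→[1,1,0] g→[0,1]
  e1=[0,1] f→[0,1,1] g→[1,1]
  composite₁ = (0 1; 1 1)
Path 2 = h;k:
  e0=[1,0] h→[0,1] k→[0,0]
  e1=[0,1] h→[1,1] k→[1,0]
  composite₂ = (0 1; 0 0)
Equal? distinct morphisms ✗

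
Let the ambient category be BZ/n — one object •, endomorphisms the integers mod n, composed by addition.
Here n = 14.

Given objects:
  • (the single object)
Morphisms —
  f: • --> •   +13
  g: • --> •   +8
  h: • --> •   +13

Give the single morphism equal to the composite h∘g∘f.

  0 +13≡13 +8≡7 +13≡6  (mod 14)
composite: +6

Answer: +6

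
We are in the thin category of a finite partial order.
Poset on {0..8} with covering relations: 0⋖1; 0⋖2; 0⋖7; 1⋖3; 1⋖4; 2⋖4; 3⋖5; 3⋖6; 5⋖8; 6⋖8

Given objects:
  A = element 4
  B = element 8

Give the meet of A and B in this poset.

Common predecessors of 4,8: {0,1}
  0 ≤ 1
  1 ≤ 1
glb = 1

Answer: A∧B = 1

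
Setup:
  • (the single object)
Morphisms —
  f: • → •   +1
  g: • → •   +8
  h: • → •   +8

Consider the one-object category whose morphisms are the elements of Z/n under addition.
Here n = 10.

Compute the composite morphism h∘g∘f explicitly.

  0 +1≡1 +8≡9 +8≡7  (mod 10)
result: +7

Answer: +7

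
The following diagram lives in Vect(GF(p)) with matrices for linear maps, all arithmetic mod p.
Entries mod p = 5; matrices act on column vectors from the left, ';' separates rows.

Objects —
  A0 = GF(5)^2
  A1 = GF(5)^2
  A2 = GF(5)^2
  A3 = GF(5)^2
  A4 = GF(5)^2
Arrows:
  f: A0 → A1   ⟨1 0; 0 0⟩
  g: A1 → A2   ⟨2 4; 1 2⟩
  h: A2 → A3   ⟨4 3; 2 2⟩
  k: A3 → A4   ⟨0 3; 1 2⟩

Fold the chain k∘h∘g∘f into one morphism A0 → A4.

  e0=(1,0) f→(1,0) g→(2,1) h→(1,1) k→(3,3)
  e1=(0,1) f→(0,0) g→(0,0) h→(0,0) k→(0,0)
composite: ⟨3 0; 3 0⟩

Answer: ⟨3 0; 3 0⟩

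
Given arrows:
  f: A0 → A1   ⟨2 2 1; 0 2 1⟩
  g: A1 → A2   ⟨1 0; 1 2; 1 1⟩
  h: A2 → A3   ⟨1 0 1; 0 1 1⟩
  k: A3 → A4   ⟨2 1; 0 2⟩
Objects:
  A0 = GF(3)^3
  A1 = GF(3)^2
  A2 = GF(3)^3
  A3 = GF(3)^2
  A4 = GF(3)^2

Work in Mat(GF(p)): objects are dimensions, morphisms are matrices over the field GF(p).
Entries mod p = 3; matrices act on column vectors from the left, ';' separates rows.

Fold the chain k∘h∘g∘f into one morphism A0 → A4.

  e0=⟨1,0,0⟩ f→⟨2,0⟩ g→⟨2,2,2⟩ h→⟨1,1⟩ k→⟨0,2⟩
  e1=⟨0,1,0⟩ f→⟨2,2⟩ g→⟨2,0,1⟩ h→⟨0,1⟩ k→⟨1,2⟩
  e2=⟨0,0,1⟩ f→⟨1,1⟩ g→⟨1,0,2⟩ h→⟨0,2⟩ k→⟨2,1⟩
⟦path⟧: ⟨0 1 2; 2 2 1⟩

Answer: ⟨0 1 2; 2 2 1⟩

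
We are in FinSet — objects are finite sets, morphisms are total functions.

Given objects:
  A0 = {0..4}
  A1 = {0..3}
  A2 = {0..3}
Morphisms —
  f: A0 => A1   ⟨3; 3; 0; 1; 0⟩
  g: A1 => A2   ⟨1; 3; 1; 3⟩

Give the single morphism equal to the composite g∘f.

  0 f=>3 g=>3
  1 f=>3 g=>3
  2 f=>0 g=>1
  3 f=>1 g=>3
  4 f=>0 g=>1
result: ⟨3; 3; 1; 3; 1⟩

Answer: ⟨3; 3; 1; 3; 1⟩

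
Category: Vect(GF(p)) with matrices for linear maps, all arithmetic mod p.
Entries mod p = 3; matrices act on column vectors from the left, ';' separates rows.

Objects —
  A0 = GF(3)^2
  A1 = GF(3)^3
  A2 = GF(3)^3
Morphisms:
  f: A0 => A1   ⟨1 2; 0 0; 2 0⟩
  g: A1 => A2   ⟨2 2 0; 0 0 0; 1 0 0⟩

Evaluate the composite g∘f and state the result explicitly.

Answer: ⟨2 1; 0 0; 1 2⟩

Work:
  e0=⟨1,0⟩ f=>⟨1,0,2⟩ g=>⟨2,0,1⟩
  e1=⟨0,1⟩ f=>⟨2,0,0⟩ g=>⟨1,0,2⟩
composite: ⟨2 1; 0 0; 1 2⟩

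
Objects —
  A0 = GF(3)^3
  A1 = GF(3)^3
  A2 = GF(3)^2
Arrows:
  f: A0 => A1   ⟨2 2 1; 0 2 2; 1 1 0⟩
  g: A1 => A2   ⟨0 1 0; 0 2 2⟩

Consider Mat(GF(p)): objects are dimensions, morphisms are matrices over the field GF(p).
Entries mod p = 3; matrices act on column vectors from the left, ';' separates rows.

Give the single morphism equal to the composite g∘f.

  e0=⟨1,0,0⟩ f=>⟨2,0,1⟩ g=>⟨0,2⟩
  e1=⟨0,1,0⟩ f=>⟨2,2,1⟩ g=>⟨2,0⟩
  e2=⟨0,0,1⟩ f=>⟨1,2,0⟩ g=>⟨2,1⟩
⟦path⟧: ⟨0 2 2; 2 0 1⟩

Answer: ⟨0 2 2; 2 0 1⟩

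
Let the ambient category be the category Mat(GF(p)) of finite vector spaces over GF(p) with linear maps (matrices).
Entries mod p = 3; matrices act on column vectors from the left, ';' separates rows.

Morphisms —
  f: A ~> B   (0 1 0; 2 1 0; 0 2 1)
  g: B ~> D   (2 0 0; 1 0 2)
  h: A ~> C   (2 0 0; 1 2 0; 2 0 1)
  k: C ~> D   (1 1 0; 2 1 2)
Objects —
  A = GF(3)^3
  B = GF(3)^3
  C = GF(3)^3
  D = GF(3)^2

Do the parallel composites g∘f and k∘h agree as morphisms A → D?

Answer: COMMUTES

Trace:
Path 1 = f;g:
  e0=[1,0,0] f~>[0,2,0] g~>[0,0]
  e1=[0,1,0] f~>[1,1,2] g~>[2,2]
  e2=[0,0,1] f~>[0,0,1] g~>[0,2]
  composite₁ = (0 2 0; 0 2 2)
Path 2 = h;k:
  e0=[1,0,0] h~>[2,1,2] k~>[0,0]
  e1=[0,1,0] h~>[0,2,0] k~>[2,2]
  e2=[0,0,1] h~>[0,0,1] k~>[0,2]
  composite₂ = (0 2 0; 0 2 2)
Equal? YES — commutes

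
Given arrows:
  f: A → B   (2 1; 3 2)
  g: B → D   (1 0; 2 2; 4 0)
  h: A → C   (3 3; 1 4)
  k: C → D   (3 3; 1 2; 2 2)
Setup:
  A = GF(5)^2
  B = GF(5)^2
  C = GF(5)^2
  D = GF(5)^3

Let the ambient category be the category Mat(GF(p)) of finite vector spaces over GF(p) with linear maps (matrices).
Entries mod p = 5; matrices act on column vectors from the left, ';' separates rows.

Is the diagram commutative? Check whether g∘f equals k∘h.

Answer: COMMUTES

Derivation:
1) trace f;g:
  e0=⟨1,0⟩ f→⟨2,3⟩ g→⟨2,0,3⟩
  e1=⟨0,1⟩ f→⟨1,2⟩ g→⟨1,1,4⟩
  ⟦path⟧₁ = (2 1; 0 1; 3 4)
2) trace h;k:
  e0=⟨1,0⟩ h→⟨3,1⟩ k→⟨2,0,3⟩
  e1=⟨0,1⟩ h→⟨3,4⟩ k→⟨1,1,4⟩
  ⟦path⟧₂ = (2 1; 0 1; 3 4)
Equal? YES — commutes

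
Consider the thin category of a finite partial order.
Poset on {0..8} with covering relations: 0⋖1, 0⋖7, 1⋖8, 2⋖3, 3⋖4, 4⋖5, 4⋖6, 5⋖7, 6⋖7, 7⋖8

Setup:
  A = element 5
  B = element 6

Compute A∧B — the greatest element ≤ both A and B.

Answer: A∧B = 4

Derivation:
Common predecessors of 5,6: {2,3,4}
  2 ≤ 4
  3 ≤ 4
  4 ≤ 4
glb = 4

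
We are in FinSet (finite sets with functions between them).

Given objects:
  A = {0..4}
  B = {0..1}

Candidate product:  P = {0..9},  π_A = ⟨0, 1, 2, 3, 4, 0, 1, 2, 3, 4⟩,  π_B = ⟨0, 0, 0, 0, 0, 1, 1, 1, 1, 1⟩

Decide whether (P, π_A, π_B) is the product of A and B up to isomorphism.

Answer: VALID PRODUCT

Trace:
|A|·|B| = 5·2 = 10;  |P| = 10
Check the pairing map k ↦ (π_A(k), π_B(k)):
  0 : (0,0)
  1 : (1,0)
  2 : (2,0)
  3 : (3,0)
  4 : (4,0)
  5 : (0,1)
  6 : (1,1)
  7 : (2,1)
  8 : (3,1)
  9 : (4,1)
distinct pairs in image: 10 / 10 needed
  → bijection onto A×B; projections well-typed.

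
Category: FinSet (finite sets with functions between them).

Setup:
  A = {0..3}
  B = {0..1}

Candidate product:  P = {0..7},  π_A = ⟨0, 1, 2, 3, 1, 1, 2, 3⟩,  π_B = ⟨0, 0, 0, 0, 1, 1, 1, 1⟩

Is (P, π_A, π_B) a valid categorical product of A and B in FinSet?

|A|·|B| = 4·2 = 8;  |P| = 8
Check the pairing map k ↦ (π_A(k), π_B(k)):
  0 ↦ (0,0)
  1 ↦ (1,0)
  2 ↦ (2,0)
  3 ↦ (3,0)
  4 ↦ (1,1)
  5 ↦ (1,1)  ✗ repeats pair of k=4
  6 ↦ (2,1)
  7 ↦ (3,1)
distinct pairs in image: 7 / 8 needed
  → (1,1) hit at k=4 and k=5

Answer: NOT A VALID PRODUCT — duplicate pair at indices 5,4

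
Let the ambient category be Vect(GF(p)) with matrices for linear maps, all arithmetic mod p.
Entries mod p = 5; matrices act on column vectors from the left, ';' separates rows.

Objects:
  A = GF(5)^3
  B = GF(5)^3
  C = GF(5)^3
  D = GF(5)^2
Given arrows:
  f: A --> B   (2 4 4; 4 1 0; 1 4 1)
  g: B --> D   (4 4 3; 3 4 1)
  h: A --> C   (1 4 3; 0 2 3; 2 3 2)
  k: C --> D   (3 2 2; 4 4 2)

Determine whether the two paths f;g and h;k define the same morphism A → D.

Answer: COMMUTES

Trace:
Along f;g (path 1):
  e0=(1,0,0) f-->(2,4,1) g-->(2,3)
  e1=(0,1,0) f-->(4,1,4) g-->(2,0)
  e2=(0,0,1) f-->(4,0,1) g-->(4,3)
  composite₁ = (2 2 4; 3 0 3)
Along h;k (path 2):
  e0=(1,0,0) h-->(1,0,2) k-->(2,3)
  e1=(0,1,0) h-->(4,2,3) k-->(2,0)
  e2=(0,0,1) h-->(3,3,2) k-->(4,3)
  composite₂ = (2 2 4; 3 0 3)
Equal? YES — commutes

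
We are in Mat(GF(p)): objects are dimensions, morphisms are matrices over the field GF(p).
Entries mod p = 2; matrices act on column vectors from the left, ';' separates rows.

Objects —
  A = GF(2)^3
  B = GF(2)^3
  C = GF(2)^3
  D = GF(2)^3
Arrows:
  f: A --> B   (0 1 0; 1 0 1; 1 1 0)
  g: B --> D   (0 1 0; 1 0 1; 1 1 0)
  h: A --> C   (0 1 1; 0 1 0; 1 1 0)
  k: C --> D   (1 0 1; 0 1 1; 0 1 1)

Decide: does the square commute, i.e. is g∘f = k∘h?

Answer: DOES NOT COMMUTE

Work:
Along f;g (path 1):
  e0=(1,0,0) f-->(0,1,1) g-->(1,1,1)
  e1=(0,1,0) f-->(1,0,1) g-->(0,0,1)
  e2=(0,0,1) f-->(0,1,0) g-->(1,0,1)
  ⟦path⟧₁ = (1 0 1; 1 0 0; 1 1 1)
Along h;k (path 2):
  e0=(1,0,0) h-->(0,0,1) k-->(1,1,1)
  e1=(0,1,0) h-->(1,1,1) k-->(0,0,0)
  e2=(0,0,1) h-->(1,0,0) k-->(1,0,0)
  ⟦path⟧₂ = (1 0 1; 1 0 0; 1 0 0)
Equal? differ; not commutative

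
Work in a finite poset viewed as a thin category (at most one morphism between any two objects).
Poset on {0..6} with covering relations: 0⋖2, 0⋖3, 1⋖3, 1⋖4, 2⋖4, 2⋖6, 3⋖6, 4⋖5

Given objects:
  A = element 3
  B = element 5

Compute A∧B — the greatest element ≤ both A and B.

{x : x≤A ∧ x≤B} = {0,1}  (A=3, B=5)
  maximal lower bounds 0 and 1 are incomparable: neither 0≤1 nor 1≤0
→ no greatest lower bound exists

Answer: NO MEET EXISTS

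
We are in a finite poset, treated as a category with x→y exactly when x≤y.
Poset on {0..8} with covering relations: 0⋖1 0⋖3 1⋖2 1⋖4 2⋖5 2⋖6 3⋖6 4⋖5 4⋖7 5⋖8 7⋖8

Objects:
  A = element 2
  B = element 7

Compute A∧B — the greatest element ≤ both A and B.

Answer: A∧B = 1

Derivation:
Common predecessors of 2,7: {0,1}
  0 <= 1
  1 <= 1
glb = 1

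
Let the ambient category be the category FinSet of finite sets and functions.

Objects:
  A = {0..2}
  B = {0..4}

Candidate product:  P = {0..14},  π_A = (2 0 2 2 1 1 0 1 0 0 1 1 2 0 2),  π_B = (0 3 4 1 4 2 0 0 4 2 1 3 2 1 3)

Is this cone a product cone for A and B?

|A|·|B| = 3·5 = 15;  |P| = 15
Check the pairing map k ↦ (π_A(k), π_B(k)):
  0 : (2,0)
  1 : (0,3)
  2 : (2,4)
  3 : (2,1)
  4 : (1,4)
  5 : (1,2)
  6 : (0,0)
  7 : (1,0)
  8 : (0,4)
  9 : (0,2)
  10 : (1,1)
  11 : (1,3)
  12 : (2,2)
  13 : (0,1)
  14 : (2,3)
distinct pairs in image: 15 / 15 needed
  → bijection onto A×B; projections well-typed.

Answer: VALID PRODUCT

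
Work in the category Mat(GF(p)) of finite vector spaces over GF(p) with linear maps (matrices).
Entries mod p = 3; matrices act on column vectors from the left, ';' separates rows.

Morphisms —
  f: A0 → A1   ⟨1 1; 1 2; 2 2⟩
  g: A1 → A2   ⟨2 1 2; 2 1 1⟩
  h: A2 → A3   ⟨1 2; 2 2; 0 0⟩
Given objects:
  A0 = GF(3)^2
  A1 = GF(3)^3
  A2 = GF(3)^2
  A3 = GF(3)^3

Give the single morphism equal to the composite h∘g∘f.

  e0=⟨1,0⟩ f→⟨1,1,2⟩ g→⟨1,2⟩ h→⟨2,0,0⟩
  e1=⟨0,1⟩ f→⟨1,2,2⟩ g→⟨2,0⟩ h→⟨2,1,0⟩
composite: ⟨2 2; 0 1; 0 0⟩

Answer: ⟨2 2; 0 1; 0 0⟩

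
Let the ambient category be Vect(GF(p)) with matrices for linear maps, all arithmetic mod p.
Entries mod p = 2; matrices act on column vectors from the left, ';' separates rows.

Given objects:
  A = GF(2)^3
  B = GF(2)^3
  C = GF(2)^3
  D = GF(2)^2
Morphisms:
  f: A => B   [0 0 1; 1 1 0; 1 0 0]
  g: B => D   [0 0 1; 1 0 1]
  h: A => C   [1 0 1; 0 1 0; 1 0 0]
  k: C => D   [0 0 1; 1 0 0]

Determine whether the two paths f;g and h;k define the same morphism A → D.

Answer: COMMUTES

Work:
Path 1 = f;g:
  e0=⟨1,0,0⟩ f=>⟨0,1,1⟩ g=>⟨1,1⟩
  e1=⟨0,1,0⟩ f=>⟨0,1,0⟩ g=>⟨0,0⟩
  e2=⟨0,0,1⟩ f=>⟨1,0,0⟩ g=>⟨0,1⟩
  composite₁ = [1 0 0; 1 0 1]
Path 2 = h;k:
  e0=⟨1,0,0⟩ h=>⟨1,0,1⟩ k=>⟨1,1⟩
  e1=⟨0,1,0⟩ h=>⟨0,1,0⟩ k=>⟨0,0⟩
  e2=⟨0,0,1⟩ h=>⟨1,0,0⟩ k=>⟨0,1⟩
  composite₂ = [1 0 0; 1 0 1]
Equal? YES — commutes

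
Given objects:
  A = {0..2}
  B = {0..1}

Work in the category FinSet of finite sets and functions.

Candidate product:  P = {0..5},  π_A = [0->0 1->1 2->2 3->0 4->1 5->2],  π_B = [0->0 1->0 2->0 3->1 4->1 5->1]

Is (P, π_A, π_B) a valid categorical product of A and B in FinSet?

Answer: VALID PRODUCT

Derivation:
|A|·|B| = 3·2 = 6;  |P| = 6
Check the pairing map k ↦ (π_A(k), π_B(k)):
  0 -> (0,0)
  1 -> (1,0)
  2 -> (2,0)
  3 -> (0,1)
  4 -> (1,1)
  5 -> (2,1)
distinct pairs in image: 6 / 6 needed
  → bijection onto A×B; projections well-typed.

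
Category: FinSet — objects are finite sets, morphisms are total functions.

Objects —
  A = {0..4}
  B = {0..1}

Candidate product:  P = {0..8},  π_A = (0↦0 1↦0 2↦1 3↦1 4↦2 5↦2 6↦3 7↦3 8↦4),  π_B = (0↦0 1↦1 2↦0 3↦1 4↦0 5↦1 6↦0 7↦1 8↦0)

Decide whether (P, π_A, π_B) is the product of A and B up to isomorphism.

Answer: NOT A VALID PRODUCT — |P|=9 ≠ |A|·|B|=10

Work:
|A|·|B| = 5·2 = 10;  |P| = 9
  → cardinalities differ; no bijection possible.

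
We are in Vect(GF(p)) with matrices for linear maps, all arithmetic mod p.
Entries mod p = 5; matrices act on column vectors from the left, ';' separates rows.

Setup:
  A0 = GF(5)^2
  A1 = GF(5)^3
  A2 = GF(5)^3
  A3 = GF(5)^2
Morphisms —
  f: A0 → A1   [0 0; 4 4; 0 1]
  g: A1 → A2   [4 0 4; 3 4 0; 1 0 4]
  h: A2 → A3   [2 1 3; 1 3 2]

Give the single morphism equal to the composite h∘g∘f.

  e0=⟨1,0⟩ f→⟨0,4,0⟩ g→⟨0,1,0⟩ h→⟨1,3⟩
  e1=⟨0,1⟩ f→⟨0,4,1⟩ g→⟨4,1,4⟩ h→⟨1,0⟩
result: [1 1; 3 0]

Answer: [1 1; 3 0]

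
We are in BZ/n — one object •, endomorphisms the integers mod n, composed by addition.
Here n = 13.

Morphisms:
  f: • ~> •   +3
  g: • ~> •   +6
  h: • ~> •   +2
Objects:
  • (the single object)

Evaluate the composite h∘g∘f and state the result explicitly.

  0 +3≡3 +6≡9 +2≡11  (mod 13)
composite: +11

Answer: +11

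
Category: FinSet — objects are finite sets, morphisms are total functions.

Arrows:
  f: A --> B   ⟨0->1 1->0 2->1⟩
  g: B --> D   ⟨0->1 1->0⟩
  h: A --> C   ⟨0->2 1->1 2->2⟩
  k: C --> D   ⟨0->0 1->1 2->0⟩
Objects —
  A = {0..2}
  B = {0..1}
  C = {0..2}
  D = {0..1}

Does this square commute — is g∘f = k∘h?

1) trace f;g:
  0 f-->1 g-->0
  1 f-->0 g-->1
  2 f-->1 g-->0
  composite₁ = ⟨0->0 1->1 2->0⟩
2) trace h;k:
  0 h-->2 k-->0
  1 h-->1 k-->1
  2 h-->2 k-->0
  composite₂ = ⟨0->0 1->1 2->0⟩
Equal? YES — commutes

Answer: COMMUTES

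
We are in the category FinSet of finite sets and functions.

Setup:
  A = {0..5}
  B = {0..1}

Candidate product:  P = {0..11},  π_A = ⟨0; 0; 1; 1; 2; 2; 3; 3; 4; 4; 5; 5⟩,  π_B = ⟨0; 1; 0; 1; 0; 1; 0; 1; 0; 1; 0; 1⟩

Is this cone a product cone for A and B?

Answer: VALID PRODUCT

Derivation:
|A|·|B| = 6·2 = 12;  |P| = 12
Check the pairing map k ↦ (π_A(k), π_B(k)):
  0 : (0,0)
  1 : (0,1)
  2 : (1,0)
  3 : (1,1)
  4 : (2,0)
  5 : (2,1)
  6 : (3,0)
  7 : (3,1)
  8 : (4,0)
  9 : (4,1)
  10 : (5,0)
  11 : (5,1)
distinct pairs in image: 12 / 12 needed
  → bijection onto A×B; projections well-typed.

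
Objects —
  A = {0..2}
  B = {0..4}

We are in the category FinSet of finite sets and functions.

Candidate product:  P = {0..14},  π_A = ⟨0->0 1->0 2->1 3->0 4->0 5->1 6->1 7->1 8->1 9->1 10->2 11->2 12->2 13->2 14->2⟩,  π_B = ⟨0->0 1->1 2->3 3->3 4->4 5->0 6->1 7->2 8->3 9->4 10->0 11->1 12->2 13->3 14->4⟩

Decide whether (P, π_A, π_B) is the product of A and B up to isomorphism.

Answer: NOT A VALID PRODUCT — duplicate pair at indices 8,2

Work:
|A|·|B| = 3·5 = 15;  |P| = 15
Check the pairing map k ↦ (π_A(k), π_B(k)):
  0 -> (0,0)
  1 -> (0,1)
  2 -> (1,3)
  3 -> (0,3)
  4 -> (0,4)
  5 -> (1,0)
  6 -> (1,1)
  7 -> (1,2)
  8 -> (1,3)  ✗ repeats pair of k=2
  9 -> (1,4)
  10 -> (2,0)
  11 -> (2,1)
  12 -> (2,2)
  13 -> (2,3)
  14 -> (2,4)
distinct pairs in image: 14 / 15 needed
  → (1,3) hit at k=2 and k=8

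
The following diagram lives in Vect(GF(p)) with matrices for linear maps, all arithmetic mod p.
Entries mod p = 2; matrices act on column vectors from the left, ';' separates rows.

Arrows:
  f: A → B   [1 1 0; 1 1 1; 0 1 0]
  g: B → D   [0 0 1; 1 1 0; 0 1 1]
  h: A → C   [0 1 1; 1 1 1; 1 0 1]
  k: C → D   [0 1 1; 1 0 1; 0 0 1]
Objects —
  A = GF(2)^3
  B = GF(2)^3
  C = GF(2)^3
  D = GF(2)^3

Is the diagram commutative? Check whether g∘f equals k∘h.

Answer: DOES NOT COMMUTE

Work:
Path 1 = f;g:
  e0=⟨1,0,0⟩ f→⟨1,1,0⟩ g→⟨0,0,1⟩
  e1=⟨0,1,0⟩ f→⟨1,1,1⟩ g→⟨1,0,0⟩
  e2=⟨0,0,1⟩ f→⟨0,1,0⟩ g→⟨0,1,1⟩
  result₁ = [0 1 0; 0 0 1; 1 0 1]
Path 2 = h;k:
  e0=⟨1,0,0⟩ h→⟨0,1,1⟩ k→⟨0,1,1⟩
  e1=⟨0,1,0⟩ h→⟨1,1,0⟩ k→⟨1,1,0⟩
  e2=⟨0,0,1⟩ h→⟨1,1,1⟩ k→⟨0,0,1⟩
  result₂ = [0 1 0; 1 1 0; 1 0 1]
Equal? distinct morphisms ✗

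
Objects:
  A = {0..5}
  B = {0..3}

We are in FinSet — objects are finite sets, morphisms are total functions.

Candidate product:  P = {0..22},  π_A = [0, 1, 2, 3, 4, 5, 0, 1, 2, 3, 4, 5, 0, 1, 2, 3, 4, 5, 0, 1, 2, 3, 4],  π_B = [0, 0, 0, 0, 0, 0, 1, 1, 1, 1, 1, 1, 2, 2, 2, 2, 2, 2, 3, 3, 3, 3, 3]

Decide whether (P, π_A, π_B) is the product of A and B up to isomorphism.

Answer: NOT A VALID PRODUCT — |P|=23 ≠ |A|·|B|=24

Work:
|A|·|B| = 6·4 = 24;  |P| = 23
  → cardinalities differ; no bijection possible.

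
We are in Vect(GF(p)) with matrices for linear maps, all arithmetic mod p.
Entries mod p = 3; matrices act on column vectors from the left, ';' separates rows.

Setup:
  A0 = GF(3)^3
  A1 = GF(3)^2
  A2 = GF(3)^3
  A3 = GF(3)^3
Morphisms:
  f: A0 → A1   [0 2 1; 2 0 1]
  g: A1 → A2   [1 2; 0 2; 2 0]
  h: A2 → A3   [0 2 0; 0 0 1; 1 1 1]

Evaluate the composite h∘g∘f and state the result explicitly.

Answer: [2 0 1; 0 1 2; 2 0 1]

Trace:
  e0=⟨1,0,0⟩ f→⟨0,2⟩ g→⟨1,1,0⟩ h→⟨2,0,2⟩
  e1=⟨0,1,0⟩ f→⟨2,0⟩ g→⟨2,0,1⟩ h→⟨0,1,0⟩
  e2=⟨0,0,1⟩ f→⟨1,1⟩ g→⟨0,2,2⟩ h→⟨1,2,1⟩
⟦path⟧: [2 0 1; 0 1 2; 2 0 1]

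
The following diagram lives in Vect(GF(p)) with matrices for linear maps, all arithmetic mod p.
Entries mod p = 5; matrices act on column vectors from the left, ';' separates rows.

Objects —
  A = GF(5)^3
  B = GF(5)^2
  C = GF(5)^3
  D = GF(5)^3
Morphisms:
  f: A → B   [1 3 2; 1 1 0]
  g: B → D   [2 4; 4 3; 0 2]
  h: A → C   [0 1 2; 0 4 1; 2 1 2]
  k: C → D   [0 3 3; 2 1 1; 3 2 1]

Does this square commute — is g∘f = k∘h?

Answer: DOES NOT COMMUTE

Derivation:
Path 1 = f;g:
  e0=[1,0,0] f→[1,1] g→[1,2,2]
  e1=[0,1,0] f→[3,1] g→[0,0,2]
  e2=[0,0,1] f→[2,0] g→[4,3,0]
  composite₁ = [1 0 4; 2 0 3; 2 2 0]
Path 2 = h;k:
  e0=[1,0,0] h→[0,0,2] k→[1,2,2]
  e1=[0,1,0] h→[1,4,1] k→[0,2,2]
  e2=[0,0,1] h→[2,1,2] k→[4,2,0]
  composite₂ = [1 0 4; 2 2 2; 2 2 0]
Equal? differ; not commutative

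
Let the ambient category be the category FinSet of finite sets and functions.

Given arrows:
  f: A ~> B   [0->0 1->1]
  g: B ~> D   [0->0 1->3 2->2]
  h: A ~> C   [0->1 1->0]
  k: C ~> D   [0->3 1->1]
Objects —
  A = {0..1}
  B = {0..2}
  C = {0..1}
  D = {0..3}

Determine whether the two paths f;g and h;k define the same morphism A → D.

1) trace f;g:
  0 f~>0 g~>0
  1 f~>1 g~>3
  ⟦path⟧₁ = [0->0 1->3]
2) trace h;k:
  0 h~>1 k~>1
  1 h~>0 k~>3
  ⟦path⟧₂ = [0->1 1->3]
Equal? NO — does not commute

Answer: DOES NOT COMMUTE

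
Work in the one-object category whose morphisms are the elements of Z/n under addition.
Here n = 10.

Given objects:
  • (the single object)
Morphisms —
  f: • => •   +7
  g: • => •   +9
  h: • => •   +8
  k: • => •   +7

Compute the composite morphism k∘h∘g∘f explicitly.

  0 +7≡7 +9≡6 +8≡4 +7≡1  (mod 10)
result: +1

Answer: +1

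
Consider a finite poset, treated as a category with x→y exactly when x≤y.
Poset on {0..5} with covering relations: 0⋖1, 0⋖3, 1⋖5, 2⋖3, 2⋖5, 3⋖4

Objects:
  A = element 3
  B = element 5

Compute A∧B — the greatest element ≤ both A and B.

Common predecessors of 3,5: {0,2}
  maximal lower bounds 0 and 2 are incomparable: neither 0≤2 nor 2≤0
→ no greatest lower bound exists

Answer: NO MEET EXISTS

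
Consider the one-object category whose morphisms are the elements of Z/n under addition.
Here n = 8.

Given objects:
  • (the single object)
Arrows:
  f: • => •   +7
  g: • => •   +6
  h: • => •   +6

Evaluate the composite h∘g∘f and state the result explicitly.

  0 +7≡7 +6≡5 +6≡3  (mod 8)
composite: +3

Answer: +3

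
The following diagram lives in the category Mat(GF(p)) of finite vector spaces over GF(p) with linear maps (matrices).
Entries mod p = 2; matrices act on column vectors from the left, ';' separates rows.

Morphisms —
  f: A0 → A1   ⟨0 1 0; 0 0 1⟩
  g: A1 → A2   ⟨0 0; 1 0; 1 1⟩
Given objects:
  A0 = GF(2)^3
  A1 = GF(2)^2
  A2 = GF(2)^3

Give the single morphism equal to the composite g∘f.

  e0=[1,0,0] f→[0,0] g→[0,0,0]
  e1=[0,1,0] f→[1,0] g→[0,1,1]
  e2=[0,0,1] f→[0,1] g→[0,0,1]
composite: ⟨0 0 0; 0 1 0; 0 1 1⟩

Answer: ⟨0 0 0; 0 1 0; 0 1 1⟩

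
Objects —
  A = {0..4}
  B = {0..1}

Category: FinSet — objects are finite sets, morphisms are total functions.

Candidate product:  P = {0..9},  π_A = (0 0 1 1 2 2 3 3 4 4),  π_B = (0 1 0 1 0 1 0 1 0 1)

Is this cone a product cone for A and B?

Answer: VALID PRODUCT

Derivation:
|A|·|B| = 5·2 = 10;  |P| = 10
Check the pairing map k ↦ (π_A(k), π_B(k)):
  0 : (0,0)
  1 : (0,1)
  2 : (1,0)
  3 : (1,1)
  4 : (2,0)
  5 : (2,1)
  6 : (3,0)
  7 : (3,1)
  8 : (4,0)
  9 : (4,1)
distinct pairs in image: 10 / 10 needed
  → bijection onto A×B; projections well-typed.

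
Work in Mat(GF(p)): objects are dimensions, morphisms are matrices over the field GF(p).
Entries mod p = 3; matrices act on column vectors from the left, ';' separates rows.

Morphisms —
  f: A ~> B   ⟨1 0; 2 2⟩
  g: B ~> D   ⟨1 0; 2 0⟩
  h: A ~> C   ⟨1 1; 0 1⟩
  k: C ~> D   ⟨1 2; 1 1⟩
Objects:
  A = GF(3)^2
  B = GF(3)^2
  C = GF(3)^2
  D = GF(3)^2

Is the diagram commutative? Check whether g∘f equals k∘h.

Along f;g (path 1):
  e0=(1,0) f~>(1,2) g~>(1,2)
  e1=(0,1) f~>(0,2) g~>(0,0)
  result₁ = ⟨1 0; 2 0⟩
Along h;k (path 2):
  e0=(1,0) h~>(1,0) k~>(1,1)
  e1=(0,1) h~>(1,1) k~>(0,2)
  result₂ = ⟨1 0; 1 2⟩
Equal? distinct morphisms ✗

Answer: DOES NOT COMMUTE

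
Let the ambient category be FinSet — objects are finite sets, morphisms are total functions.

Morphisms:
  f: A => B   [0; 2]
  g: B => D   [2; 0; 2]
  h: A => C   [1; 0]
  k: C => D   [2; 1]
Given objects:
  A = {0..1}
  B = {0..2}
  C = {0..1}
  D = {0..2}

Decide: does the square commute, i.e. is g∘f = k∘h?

Answer: DOES NOT COMMUTE

Derivation:
Path 1 = f;g:
  0 f=>0 g=>2
  1 f=>2 g=>2
  ⟦path⟧₁ = [2; 2]
Path 2 = h;k:
  0 h=>1 k=>1
  1 h=>0 k=>2
  ⟦path⟧₂ = [1; 2]
Equal? NO — does not commute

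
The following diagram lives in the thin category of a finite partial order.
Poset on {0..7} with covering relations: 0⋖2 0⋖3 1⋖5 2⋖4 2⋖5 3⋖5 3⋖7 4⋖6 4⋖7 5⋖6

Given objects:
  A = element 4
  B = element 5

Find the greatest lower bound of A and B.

Answer: A∧B = 2

Derivation:
Lower bounds of A=4 and B=5: {0,2}
  0 <= 2
  2 <= 2
glb = 2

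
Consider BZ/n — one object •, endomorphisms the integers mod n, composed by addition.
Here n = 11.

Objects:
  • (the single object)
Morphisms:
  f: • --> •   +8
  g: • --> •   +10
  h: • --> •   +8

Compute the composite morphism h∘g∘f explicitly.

  0 +8≡8 +10≡7 +8≡4  (mod 11)
composite: +4

Answer: +4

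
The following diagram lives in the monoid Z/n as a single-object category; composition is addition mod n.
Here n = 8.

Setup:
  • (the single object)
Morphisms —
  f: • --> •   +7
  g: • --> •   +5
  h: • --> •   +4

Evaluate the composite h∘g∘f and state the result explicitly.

Answer: +0

Derivation:
  0 +7≡7 +5≡4 +4≡0  (mod 8)
composite: +0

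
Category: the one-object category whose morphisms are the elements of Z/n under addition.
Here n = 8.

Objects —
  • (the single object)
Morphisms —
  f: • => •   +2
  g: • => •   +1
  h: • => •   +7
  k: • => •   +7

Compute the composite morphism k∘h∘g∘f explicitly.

Answer: +1

Work:
  0 +2≡2 +1≡3 +7≡2 +7≡1  (mod 8)
result: +1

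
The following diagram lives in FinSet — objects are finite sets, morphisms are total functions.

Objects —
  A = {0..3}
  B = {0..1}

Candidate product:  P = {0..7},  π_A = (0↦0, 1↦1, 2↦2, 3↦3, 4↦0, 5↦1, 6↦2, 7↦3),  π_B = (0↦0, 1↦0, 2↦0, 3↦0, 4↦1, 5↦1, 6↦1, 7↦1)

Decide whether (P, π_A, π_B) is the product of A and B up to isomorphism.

Answer: VALID PRODUCT

Trace:
|A|·|B| = 4·2 = 8;  |P| = 8
Check the pairing map k ↦ (π_A(k), π_B(k)):
  0 ↦ (0,0)
  1 ↦ (1,0)
  2 ↦ (2,0)
  3 ↦ (3,0)
  4 ↦ (0,1)
  5 ↦ (1,1)
  6 ↦ (2,1)
  7 ↦ (3,1)
distinct pairs in image: 8 / 8 needed
  → bijection onto A×B; projections well-typed.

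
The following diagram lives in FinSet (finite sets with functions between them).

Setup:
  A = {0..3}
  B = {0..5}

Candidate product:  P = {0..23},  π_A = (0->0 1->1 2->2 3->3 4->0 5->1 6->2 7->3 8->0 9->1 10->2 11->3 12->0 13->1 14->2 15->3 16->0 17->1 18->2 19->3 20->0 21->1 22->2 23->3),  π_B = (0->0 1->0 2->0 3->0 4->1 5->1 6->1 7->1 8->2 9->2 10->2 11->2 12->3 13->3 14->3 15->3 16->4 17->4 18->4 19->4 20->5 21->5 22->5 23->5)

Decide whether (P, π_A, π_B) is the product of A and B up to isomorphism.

|A|·|B| = 4·6 = 24;  |P| = 24
Check the pairing map k ↦ (π_A(k), π_B(k)):
  0 -> (0,0)
  1 -> (1,0)
  2 -> (2,0)
  3 -> (3,0)
  4 -> (0,1)
  5 -> (1,1)
  6 -> (2,1)
  7 -> (3,1)
  8 -> (0,2)
  9 -> (1,2)
  10 -> (2,2)
  11 -> (3,2)
  12 -> (0,3)
  13 -> (1,3)
  14 -> (2,3)
  15 -> (3,3)
  16 -> (0,4)
  17 -> (1,4)
  18 -> (2,4)
  19 -> (3,4)
  20 -> (0,5)
  21 -> (1,5)
  22 -> (2,5)
  23 -> (3,5)
distinct pairs in image: 24 / 24 needed
  → bijection onto A×B; projections well-typed.

Answer: VALID PRODUCT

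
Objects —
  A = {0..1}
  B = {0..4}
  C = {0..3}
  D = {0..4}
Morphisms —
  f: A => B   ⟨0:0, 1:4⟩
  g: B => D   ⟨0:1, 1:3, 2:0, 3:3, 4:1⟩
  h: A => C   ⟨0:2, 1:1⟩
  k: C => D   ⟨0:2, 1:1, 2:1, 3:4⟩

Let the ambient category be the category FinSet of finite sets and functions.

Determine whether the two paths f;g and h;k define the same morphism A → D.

1) trace f;g:
  0 f=>0 g=>1
  1 f=>4 g=>1
  ⟦path⟧₁ = ⟨0:1, 1:1⟩
2) trace h;k:
  0 h=>2 k=>1
  1 h=>1 k=>1
  ⟦path⟧₂ = ⟨0:1, 1:1⟩
Equal? same morphism ✓

Answer: COMMUTES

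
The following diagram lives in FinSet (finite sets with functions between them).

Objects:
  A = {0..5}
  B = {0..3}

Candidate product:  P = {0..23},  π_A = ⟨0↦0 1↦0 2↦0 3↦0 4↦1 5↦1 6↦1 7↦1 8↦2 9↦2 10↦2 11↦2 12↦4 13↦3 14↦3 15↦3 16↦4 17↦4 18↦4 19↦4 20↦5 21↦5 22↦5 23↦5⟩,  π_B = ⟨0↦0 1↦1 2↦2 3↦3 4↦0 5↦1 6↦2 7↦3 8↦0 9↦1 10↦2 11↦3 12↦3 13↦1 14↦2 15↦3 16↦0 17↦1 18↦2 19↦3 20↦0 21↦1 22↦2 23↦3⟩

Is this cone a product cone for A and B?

Answer: NOT A VALID PRODUCT — duplicate pair at indices 19,12

Work:
|A|·|B| = 6·4 = 24;  |P| = 24
Check the pairing map k ↦ (π_A(k), π_B(k)):
  0 ↦ (0,0)
  1 ↦ (0,1)
  2 ↦ (0,2)
  3 ↦ (0,3)
  4 ↦ (1,0)
  5 ↦ (1,1)
  6 ↦ (1,2)
  7 ↦ (1,3)
  8 ↦ (2,0)
  9 ↦ (2,1)
  10 ↦ (2,2)
  11 ↦ (2,3)
  12 ↦ (4,3)
  13 ↦ (3,1)
  14 ↦ (3,2)
  15 ↦ (3,3)
  16 ↦ (4,0)
  17 ↦ (4,1)
  18 ↦ (4,2)
  19 ↦ (4,3)  ✗ repeats pair of k=12
  20 ↦ (5,0)
  21 ↦ (5,1)
  22 ↦ (5,2)
  23 ↦ (5,3)
distinct pairs in image: 23 / 24 needed
  → (4,3) hit at k=12 and k=19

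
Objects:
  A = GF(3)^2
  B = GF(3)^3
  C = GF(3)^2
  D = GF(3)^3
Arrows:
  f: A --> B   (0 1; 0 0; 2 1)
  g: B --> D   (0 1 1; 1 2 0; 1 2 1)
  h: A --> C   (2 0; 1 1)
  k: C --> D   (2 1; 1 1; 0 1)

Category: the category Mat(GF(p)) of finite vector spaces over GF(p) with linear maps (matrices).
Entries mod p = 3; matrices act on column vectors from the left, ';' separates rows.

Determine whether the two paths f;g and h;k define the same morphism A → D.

Answer: DOES NOT COMMUTE

Derivation:
Along f;g (path 1):
  e0=⟨1,0⟩ f-->⟨0,0,2⟩ g-->⟨2,0,2⟩
  e1=⟨0,1⟩ f-->⟨1,0,1⟩ g-->⟨1,1,2⟩
  composite₁ = (2 1; 0 1; 2 2)
Along h;k (path 2):
  e0=⟨1,0⟩ h-->⟨2,1⟩ k-->⟨2,0,1⟩
  e1=⟨0,1⟩ h-->⟨0,1⟩ k-->⟨1,1,1⟩
  composite₂ = (2 1; 0 1; 1 1)
Equal? differ; not commutative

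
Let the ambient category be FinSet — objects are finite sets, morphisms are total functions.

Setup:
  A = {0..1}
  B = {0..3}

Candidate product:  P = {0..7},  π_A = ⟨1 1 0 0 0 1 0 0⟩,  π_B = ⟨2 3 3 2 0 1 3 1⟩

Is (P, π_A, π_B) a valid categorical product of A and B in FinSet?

|A|·|B| = 2·4 = 8;  |P| = 8
Check the pairing map k ↦ (π_A(k), π_B(k)):
  0 : (1,2)
  1 : (1,3)
  2 : (0,3)
  3 : (0,2)
  4 : (0,0)
  5 : (1,1)
  6 : (0,3)  ✗ repeats pair of k=2
  7 : (0,1)
distinct pairs in image: 7 / 8 needed
  → (0,3) hit at k=2 and k=6

Answer: NOT A VALID PRODUCT — duplicate pair at indices 2,6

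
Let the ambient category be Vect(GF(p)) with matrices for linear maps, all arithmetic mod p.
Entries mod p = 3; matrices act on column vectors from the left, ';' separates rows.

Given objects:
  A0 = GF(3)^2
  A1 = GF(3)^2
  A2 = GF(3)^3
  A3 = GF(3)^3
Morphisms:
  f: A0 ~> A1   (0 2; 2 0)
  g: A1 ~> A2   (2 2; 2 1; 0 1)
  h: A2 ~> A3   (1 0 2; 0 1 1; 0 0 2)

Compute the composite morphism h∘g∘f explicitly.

Answer: (2 1; 1 1; 1 0)

Work:
  e0=(1,0) f~>(0,2) g~>(1,2,2) h~>(2,1,1)
  e1=(0,1) f~>(2,0) g~>(1,1,0) h~>(1,1,0)
⟦path⟧: (2 1; 1 1; 1 0)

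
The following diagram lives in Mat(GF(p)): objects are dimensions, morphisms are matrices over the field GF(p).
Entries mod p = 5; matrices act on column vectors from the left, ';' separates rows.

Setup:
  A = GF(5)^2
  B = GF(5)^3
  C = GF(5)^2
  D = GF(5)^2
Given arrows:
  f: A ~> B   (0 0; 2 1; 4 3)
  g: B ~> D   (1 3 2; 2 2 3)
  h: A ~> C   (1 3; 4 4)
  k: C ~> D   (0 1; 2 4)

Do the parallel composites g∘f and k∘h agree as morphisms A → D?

1) trace f;g:
  e0=[1,0] f~>[0,2,4] g~>[4,1]
  e1=[0,1] f~>[0,1,3] g~>[4,1]
  result₁ = (4 4; 1 1)
2) trace h;k:
  e0=[1,0] h~>[1,4] k~>[4,3]
  e1=[0,1] h~>[3,4] k~>[4,2]
  result₂ = (4 4; 3 2)
Equal? distinct morphisms ✗

Answer: DOES NOT COMMUTE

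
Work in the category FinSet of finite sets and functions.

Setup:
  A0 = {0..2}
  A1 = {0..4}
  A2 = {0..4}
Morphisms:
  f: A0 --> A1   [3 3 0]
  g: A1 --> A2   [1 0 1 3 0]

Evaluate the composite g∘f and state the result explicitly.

  0 f-->3 g-->3
  1 f-->3 g-->3
  2 f-->0 g-->1
composite: [3 3 1]

Answer: [3 3 1]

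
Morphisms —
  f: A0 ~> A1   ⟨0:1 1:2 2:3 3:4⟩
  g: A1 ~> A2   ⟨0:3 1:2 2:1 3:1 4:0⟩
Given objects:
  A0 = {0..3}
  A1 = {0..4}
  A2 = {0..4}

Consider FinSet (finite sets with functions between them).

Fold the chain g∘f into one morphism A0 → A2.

Answer: ⟨0:2 1:1 2:1 3:0⟩

Trace:
  0 f~>1 g~>2
  1 f~>2 g~>1
  2 f~>3 g~>1
  3 f~>4 g~>0
composite: ⟨0:2 1:1 2:1 3:0⟩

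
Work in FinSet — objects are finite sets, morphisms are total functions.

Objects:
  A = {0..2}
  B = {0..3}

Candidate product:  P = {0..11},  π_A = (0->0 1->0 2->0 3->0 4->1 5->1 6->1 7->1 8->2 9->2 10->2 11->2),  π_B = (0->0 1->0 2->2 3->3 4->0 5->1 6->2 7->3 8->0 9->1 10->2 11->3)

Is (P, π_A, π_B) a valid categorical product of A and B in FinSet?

Answer: NOT A VALID PRODUCT — duplicate pair at indices 0,1

Derivation:
|A|·|B| = 3·4 = 12;  |P| = 12
Check the pairing map k ↦ (π_A(k), π_B(k)):
  0 -> (0,0)
  1 -> (0,0)  ✗ repeats pair of k=0
  2 -> (0,2)
  3 -> (0,3)
  4 -> (1,0)
  5 -> (1,1)
  6 -> (1,2)
  7 -> (1,3)
  8 -> (2,0)
  9 -> (2,1)
  10 -> (2,2)
  11 -> (2,3)
distinct pairs in image: 11 / 12 needed
  → (0,0) hit at k=0 and k=1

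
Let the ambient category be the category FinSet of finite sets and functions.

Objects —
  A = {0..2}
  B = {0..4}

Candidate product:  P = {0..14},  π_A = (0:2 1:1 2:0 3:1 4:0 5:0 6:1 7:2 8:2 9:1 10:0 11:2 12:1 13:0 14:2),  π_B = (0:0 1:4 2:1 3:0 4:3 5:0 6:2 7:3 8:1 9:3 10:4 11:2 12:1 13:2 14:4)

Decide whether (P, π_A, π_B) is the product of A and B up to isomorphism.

|A|·|B| = 3·5 = 15;  |P| = 15
Check the pairing map k ↦ (π_A(k), π_B(k)):
  0 : (2,0)
  1 : (1,4)
  2 : (0,1)
  3 : (1,0)
  4 : (0,3)
  5 : (0,0)
  6 : (1,2)
  7 : (2,3)
  8 : (2,1)
  9 : (1,3)
  10 : (0,4)
  11 : (2,2)
  12 : (1,1)
  13 : (0,2)
  14 : (2,4)
distinct pairs in image: 15 / 15 needed
  → bijection onto A×B; projections well-typed.

Answer: VALID PRODUCT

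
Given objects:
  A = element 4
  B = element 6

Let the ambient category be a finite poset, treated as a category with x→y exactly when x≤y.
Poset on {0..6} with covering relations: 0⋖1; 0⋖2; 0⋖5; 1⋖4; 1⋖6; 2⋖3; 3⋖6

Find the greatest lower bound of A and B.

{x : x≤A ∧ x≤B} = {0,1}  (A=4, B=6)
  0 ≤ 1
  1 ≤ 1
glb = 1

Answer: A∧B = 1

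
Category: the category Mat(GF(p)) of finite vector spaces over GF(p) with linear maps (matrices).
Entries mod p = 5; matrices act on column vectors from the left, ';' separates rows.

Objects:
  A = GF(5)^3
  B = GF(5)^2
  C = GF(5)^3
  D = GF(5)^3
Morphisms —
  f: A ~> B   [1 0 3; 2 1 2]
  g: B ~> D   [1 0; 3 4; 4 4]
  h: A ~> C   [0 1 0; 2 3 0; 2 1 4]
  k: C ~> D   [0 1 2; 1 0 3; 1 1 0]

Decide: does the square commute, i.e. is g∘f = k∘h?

Along f;g (path 1):
  e0=[1,0,0] f~>[1,2] g~>[1,1,2]
  e1=[0,1,0] f~>[0,1] g~>[0,4,4]
  e2=[0,0,1] f~>[3,2] g~>[3,2,0]
  result₁ = [1 0 3; 1 4 2; 2 4 0]
Along h;k (path 2):
  e0=[1,0,0] h~>[0,2,2] k~>[1,1,2]
  e1=[0,1,0] h~>[1,3,1] k~>[0,4,4]
  e2=[0,0,1] h~>[0,0,4] k~>[3,2,0]
  result₂ = [1 0 3; 1 4 2; 2 4 0]
Equal? same morphism ✓

Answer: COMMUTES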